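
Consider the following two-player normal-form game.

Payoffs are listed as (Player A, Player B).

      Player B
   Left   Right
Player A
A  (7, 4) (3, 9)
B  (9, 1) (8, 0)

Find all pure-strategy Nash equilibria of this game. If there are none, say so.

The unique pure-strategy Nash equilibrium is (B, Left).

Player A against Left: payoffs 7, 9 → best response B.
Player A against Right: payoffs 3, 8 → best response B.
Player B against A: payoffs 4, 9 → best response Right.
Player B against B: payoffs 1, 0 → best response Left.
Mutual best responses: (B, Left).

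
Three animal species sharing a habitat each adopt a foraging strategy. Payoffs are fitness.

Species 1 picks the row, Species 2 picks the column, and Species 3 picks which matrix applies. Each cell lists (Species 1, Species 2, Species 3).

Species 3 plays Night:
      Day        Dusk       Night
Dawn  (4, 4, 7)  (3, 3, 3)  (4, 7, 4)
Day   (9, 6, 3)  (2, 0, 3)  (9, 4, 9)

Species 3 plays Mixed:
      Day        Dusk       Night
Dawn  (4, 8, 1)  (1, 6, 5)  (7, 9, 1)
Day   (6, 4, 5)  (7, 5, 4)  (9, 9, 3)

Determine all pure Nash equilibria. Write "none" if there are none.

No pure-strategy Nash equilibrium.

Species 1 against (Day, Night): payoffs 4, 9 → best response Day.
Species 1 against (Day, Mixed): payoffs 4, 6 → best response Day.
Species 1 against (Dusk, Night): payoffs 3, 2 → best response Dawn.
Species 1 against (Dusk, Mixed): payoffs 1, 7 → best response Day.
Species 1 against (Night, Night): payoffs 4, 9 → best response Day.
Species 1 against (Night, Mixed): payoffs 7, 9 → best response Day.
Species 2 against (Dawn, Night): payoffs 4, 3, 7 → best response Night.
Species 2 against (Dawn, Mixed): payoffs 8, 6, 9 → best response Night.
Species 2 against (Day, Night): payoffs 6, 0, 4 → best response Day.
Species 2 against (Day, Mixed): payoffs 4, 5, 9 → best response Night.
Species 3 against (Dawn, Day): payoffs 7, 1 → best response Night.
Species 3 against (Dawn, Dusk): payoffs 3, 5 → best response Mixed.
Species 3 against (Dawn, Night): payoffs 4, 1 → best response Night.
Species 3 against (Day, Day): payoffs 3, 5 → best response Mixed.
Species 3 against (Day, Dusk): payoffs 3, 4 → best response Mixed.
Species 3 against (Day, Night): payoffs 9, 3 → best response Night.
No profile is a mutual best response for all players.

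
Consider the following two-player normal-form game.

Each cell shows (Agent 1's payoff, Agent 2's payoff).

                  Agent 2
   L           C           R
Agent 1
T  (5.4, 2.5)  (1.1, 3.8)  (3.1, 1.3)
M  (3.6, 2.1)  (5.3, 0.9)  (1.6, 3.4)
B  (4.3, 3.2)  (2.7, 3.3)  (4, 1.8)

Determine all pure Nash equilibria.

none

Agent 1 against L: payoffs 5.4, 3.6, 4.3 → best response T.
Agent 1 against C: payoffs 1.1, 5.3, 2.7 → best response M.
Agent 1 against R: payoffs 3.1, 1.6, 4 → best response B.
Agent 2 against T: payoffs 2.5, 3.8, 1.3 → best response C.
Agent 2 against M: payoffs 2.1, 0.9, 3.4 → best response R.
Agent 2 against B: payoffs 3.2, 3.3, 1.8 → best response C.
No profile is a mutual best response for all players.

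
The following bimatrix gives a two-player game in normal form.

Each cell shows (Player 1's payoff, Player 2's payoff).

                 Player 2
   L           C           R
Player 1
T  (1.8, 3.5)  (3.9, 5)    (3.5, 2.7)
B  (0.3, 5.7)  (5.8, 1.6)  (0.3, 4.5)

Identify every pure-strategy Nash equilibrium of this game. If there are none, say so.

(T, L): Player 2 can switch to C (3.5 → 5). Not NE.
(T, C): Player 1 can switch to B (3.9 → 5.8). Not NE.
(T, R): Player 2 can switch to L (2.7 → 3.5). Not NE.
(B, L): Player 1 can switch to T (0.3 → 1.8). Not NE.
(B, C): Player 2 can switch to L (1.6 → 5.7). Not NE.
(B, R): Player 1 can switch to T (0.3 → 3.5). Not NE.

none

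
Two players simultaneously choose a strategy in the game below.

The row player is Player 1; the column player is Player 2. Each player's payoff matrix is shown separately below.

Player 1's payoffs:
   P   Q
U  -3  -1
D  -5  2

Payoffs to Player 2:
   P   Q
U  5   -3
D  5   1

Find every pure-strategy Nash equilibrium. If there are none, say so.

Pure NE: (U, P)

For each strategy profile, look for a profitable unilateral deviation.
(U, P): Player 1 gets -3, best alternative -5; Player 2 gets 5, best alternative -3. No profitable deviation — NE.
(U, Q): Player 1 can switch to D (-1 → 2). Not NE.
(D, P): Player 1 can switch to U (-5 → -3). Not NE.
(D, Q): Player 2 can switch to P (1 → 5). Not NE.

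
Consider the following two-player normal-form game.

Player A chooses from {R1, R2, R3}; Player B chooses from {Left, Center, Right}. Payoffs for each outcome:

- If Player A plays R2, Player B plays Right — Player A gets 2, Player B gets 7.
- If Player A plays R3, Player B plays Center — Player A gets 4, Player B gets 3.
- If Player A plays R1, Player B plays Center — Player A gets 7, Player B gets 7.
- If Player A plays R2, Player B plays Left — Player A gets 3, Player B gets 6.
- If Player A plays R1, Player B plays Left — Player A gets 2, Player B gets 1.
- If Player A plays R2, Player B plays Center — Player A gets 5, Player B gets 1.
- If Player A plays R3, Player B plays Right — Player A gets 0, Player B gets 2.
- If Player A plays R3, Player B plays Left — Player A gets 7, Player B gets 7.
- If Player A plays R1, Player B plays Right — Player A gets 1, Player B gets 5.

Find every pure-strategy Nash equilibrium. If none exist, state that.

Mark each player's best response to every combination of opponents' strategies; a profile where every player is best-responding is a pure Nash equilibrium.
Player A against Left: payoffs 2, 3, 7 → best response R3.
Player A against Center: payoffs 7, 5, 4 → best response R1.
Player A against Right: payoffs 1, 2, 0 → best response R2.
Player B against R1: payoffs 1, 7, 5 → best response Center.
Player B against R2: payoffs 6, 1, 7 → best response Right.
Player B against R3: payoffs 7, 3, 2 → best response Left.
Mutual best responses: (R1, Center); (R2, Right); (R3, Left).

(R1, Center) and (R2, Right) and (R3, Left)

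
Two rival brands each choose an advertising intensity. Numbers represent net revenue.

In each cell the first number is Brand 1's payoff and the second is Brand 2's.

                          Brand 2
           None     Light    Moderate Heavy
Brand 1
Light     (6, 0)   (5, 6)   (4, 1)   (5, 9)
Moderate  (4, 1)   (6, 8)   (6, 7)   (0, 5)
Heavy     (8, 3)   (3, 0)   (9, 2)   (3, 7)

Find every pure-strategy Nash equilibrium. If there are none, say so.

(Light, None): Brand 1 can switch to Heavy (6 → 8). Not NE.
(Light, Light): Brand 1 can switch to Moderate (5 → 6). Not NE.
(Light, Moderate): Brand 1 can switch to Moderate (4 → 6). Not NE.
(Light, Heavy): Brand 1 gets 5, best alternative 3; Brand 2 gets 9, best alternative 6. No profitable deviation — NE.
(Moderate, None): Brand 1 can switch to Light (4 → 6). Not NE.
(Moderate, Light): Brand 1 gets 6, best alternative 5; Brand 2 gets 8, best alternative 7. No profitable deviation — NE.
(Moderate, Moderate): Brand 1 can switch to Heavy (6 → 9). Not NE.
(Moderate, Heavy): Brand 1 can switch to Light (0 → 5). Not NE.
(The remaining 4 profiles each have a profitable deviation by the same check.)

Pure-strategy Nash equilibria: (Light, Heavy); (Moderate, Light)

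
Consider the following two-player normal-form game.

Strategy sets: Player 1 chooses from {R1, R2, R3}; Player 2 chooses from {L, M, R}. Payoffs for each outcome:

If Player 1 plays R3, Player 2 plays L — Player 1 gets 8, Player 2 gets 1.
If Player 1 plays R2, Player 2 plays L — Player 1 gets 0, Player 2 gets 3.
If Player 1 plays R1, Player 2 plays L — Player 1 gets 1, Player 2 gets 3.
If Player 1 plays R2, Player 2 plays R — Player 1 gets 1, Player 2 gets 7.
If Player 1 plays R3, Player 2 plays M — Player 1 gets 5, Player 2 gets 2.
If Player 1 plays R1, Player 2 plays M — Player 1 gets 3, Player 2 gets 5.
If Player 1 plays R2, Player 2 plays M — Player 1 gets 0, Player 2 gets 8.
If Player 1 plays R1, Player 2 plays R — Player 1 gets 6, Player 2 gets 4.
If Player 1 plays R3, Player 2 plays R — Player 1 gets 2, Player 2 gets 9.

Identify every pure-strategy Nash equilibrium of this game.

none

(R1, L): Player 1 can switch to R3 (1 → 8). Not NE.
(R1, M): Player 1 can switch to R3 (3 → 5). Not NE.
(R1, R): Player 2 can switch to M (4 → 5). Not NE.
(R2, L): Player 1 can switch to R1 (0 → 1). Not NE.
(R2, M): Player 1 can switch to R1 (0 → 3). Not NE.
(R2, R): Player 1 can switch to R1 (1 → 6). Not NE.
(The remaining 3 profiles each have a profitable deviation by the same check.)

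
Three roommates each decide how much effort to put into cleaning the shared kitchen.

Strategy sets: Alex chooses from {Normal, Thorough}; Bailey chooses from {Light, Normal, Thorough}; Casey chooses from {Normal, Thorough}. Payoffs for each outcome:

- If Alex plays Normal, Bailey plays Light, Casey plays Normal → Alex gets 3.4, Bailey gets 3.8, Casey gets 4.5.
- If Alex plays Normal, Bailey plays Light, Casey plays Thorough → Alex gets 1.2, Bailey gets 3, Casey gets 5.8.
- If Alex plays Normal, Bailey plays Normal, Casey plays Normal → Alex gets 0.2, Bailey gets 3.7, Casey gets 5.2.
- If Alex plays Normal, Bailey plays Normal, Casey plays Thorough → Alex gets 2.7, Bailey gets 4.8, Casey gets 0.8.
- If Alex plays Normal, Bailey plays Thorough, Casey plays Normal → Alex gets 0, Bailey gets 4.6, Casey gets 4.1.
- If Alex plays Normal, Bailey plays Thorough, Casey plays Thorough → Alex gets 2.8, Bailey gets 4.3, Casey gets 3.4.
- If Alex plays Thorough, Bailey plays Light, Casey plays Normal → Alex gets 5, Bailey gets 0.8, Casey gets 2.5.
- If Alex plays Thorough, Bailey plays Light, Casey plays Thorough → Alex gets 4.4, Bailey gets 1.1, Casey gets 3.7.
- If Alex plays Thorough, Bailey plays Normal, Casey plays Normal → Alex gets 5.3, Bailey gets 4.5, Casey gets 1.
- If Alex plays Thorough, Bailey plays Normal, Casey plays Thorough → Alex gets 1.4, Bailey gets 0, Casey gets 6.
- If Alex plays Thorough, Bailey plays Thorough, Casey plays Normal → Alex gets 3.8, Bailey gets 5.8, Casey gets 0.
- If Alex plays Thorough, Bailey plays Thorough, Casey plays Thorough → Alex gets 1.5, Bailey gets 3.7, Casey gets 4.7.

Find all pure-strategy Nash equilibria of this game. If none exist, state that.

This game has no pure Nash equilibrium.

For each strategy profile, look for a profitable unilateral deviation.
(Normal, Light, Normal): Alex can switch to Thorough (3.4 → 5). Not NE.
(Normal, Light, Thorough): Alex can switch to Thorough (1.2 → 4.4). Not NE.
(Normal, Normal, Normal): Alex can switch to Thorough (0.2 → 5.3). Not NE.
(Normal, Normal, Thorough): Casey can switch to Normal (0.8 → 5.2). Not NE.
(Normal, Thorough, Normal): Alex can switch to Thorough (0 → 3.8). Not NE.
(Normal, Thorough, Thorough): Bailey can switch to Normal (4.3 → 4.8). Not NE.
(The remaining 6 profiles each have a profitable deviation by the same check.)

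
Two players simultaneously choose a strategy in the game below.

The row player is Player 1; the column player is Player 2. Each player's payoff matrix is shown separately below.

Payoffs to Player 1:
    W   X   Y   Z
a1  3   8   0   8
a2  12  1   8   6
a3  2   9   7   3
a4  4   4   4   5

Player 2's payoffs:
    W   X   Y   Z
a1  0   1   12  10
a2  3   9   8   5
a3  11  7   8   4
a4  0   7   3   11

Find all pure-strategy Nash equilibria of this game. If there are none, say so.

Check each profile: it is a Nash equilibrium iff no player can strictly gain by switching unilaterally.
(a1, W): Player 1 can switch to a2 (3 → 12). Not NE.
(a1, X): Player 1 can switch to a3 (8 → 9). Not NE.
(a1, Y): Player 1 can switch to a2 (0 → 8). Not NE.
(a1, Z): Player 2 can switch to Y (10 → 12). Not NE.
(a2, W): Player 2 can switch to X (3 → 9). Not NE.
(a2, X): Player 1 can switch to a1 (1 → 8). Not NE.
(a2, Y): Player 2 can switch to X (8 → 9). Not NE.
(a2, Z): Player 1 can switch to a1 (6 → 8). Not NE.
(a3, W): Player 1 can switch to a1 (2 → 3). Not NE.
(a3, X): Player 2 can switch to W (7 → 11). Not NE.
(The remaining 6 profiles each have a profitable deviation by the same check.)

This game has no pure Nash equilibrium.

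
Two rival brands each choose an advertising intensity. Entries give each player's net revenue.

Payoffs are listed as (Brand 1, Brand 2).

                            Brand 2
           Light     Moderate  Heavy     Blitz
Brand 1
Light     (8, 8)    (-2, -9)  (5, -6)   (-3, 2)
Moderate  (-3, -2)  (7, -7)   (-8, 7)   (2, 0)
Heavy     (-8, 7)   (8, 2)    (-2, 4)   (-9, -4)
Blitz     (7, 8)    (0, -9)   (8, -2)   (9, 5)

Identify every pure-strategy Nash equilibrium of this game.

(Light, Light): Brand 1 gets 8, best alternative 7; Brand 2 gets 8, best alternative 2. No profitable deviation — NE.
(Light, Moderate): Brand 1 can switch to Moderate (-2 → 7). Not NE.
(Light, Heavy): Brand 1 can switch to Blitz (5 → 8). Not NE.
(Light, Blitz): Brand 1 can switch to Moderate (-3 → 2). Not NE.
(Moderate, Light): Brand 1 can switch to Light (-3 → 8). Not NE.
(Moderate, Moderate): Brand 1 can switch to Heavy (7 → 8). Not NE.
(Moderate, Heavy): Brand 1 can switch to Light (-8 → 5). Not NE.
(Moderate, Blitz): Brand 1 can switch to Blitz (2 → 9). Not NE.
(Heavy, Light): Brand 1 can switch to Light (-8 → 8). Not NE.
(Heavy, Moderate): Brand 2 can switch to Light (2 → 7). Not NE.
(Heavy, Heavy): Brand 1 can switch to Light (-2 → 5). Not NE.
(Heavy, Blitz): Brand 1 can switch to Light (-9 → -3). Not NE.
(Blitz, Light): Brand 1 can switch to Light (7 → 8). Not NE.
(The remaining 3 profiles each have a profitable deviation by the same check.)

(Light, Light)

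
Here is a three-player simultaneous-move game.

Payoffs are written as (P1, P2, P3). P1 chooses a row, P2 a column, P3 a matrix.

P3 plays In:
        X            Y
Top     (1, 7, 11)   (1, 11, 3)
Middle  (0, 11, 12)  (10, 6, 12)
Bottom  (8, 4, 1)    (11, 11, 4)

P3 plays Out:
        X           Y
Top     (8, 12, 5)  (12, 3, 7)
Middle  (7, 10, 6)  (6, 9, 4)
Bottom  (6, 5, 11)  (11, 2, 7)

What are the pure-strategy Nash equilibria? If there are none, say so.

P1 against (X, In): payoffs 1, 0, 8 → best response Bottom.
P1 against (X, Out): payoffs 8, 7, 6 → best response Top.
P1 against (Y, In): payoffs 1, 10, 11 → best response Bottom.
P1 against (Y, Out): payoffs 12, 6, 11 → best response Top.
P2 against (Top, In): payoffs 7, 11 → best response Y.
P2 against (Top, Out): payoffs 12, 3 → best response X.
P2 against (Middle, In): payoffs 11, 6 → best response X.
P2 against (Middle, Out): payoffs 10, 9 → best response X.
P2 against (Bottom, In): payoffs 4, 11 → best response Y.
P2 against (Bottom, Out): payoffs 5, 2 → best response X.
P3 against (Top, X): payoffs 11, 5 → best response In.
P3 against (Top, Y): payoffs 3, 7 → best response Out.
P3 against (Middle, X): payoffs 12, 6 → best response In.
P3 against (Middle, Y): payoffs 12, 4 → best response In.
P3 against (Bottom, X): payoffs 1, 11 → best response Out.
P3 against (Bottom, Y): payoffs 4, 7 → best response Out.
No profile is a mutual best response for all players.

There is no pure-strategy Nash equilibrium.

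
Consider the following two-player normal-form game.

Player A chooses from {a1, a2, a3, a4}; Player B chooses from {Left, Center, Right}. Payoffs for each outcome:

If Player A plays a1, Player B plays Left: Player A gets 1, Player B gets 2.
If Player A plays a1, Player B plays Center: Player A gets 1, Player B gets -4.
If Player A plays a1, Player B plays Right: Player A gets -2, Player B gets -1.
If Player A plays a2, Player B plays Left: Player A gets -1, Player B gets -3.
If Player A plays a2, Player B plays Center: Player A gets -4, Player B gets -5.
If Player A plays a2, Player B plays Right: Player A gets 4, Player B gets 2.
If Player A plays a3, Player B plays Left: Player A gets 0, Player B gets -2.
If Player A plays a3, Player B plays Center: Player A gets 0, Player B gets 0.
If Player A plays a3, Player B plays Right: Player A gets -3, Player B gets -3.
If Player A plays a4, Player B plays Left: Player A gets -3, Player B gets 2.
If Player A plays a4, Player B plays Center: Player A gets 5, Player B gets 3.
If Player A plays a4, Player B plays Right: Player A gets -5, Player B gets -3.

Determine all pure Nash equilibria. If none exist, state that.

Pure-strategy Nash equilibria: (a1, Left), (a2, Right), (a4, Center)

Player A against Left: payoffs 1, -1, 0, -3 → best response a1.
Player A against Center: payoffs 1, -4, 0, 5 → best response a4.
Player A against Right: payoffs -2, 4, -3, -5 → best response a2.
Player B against a1: payoffs 2, -4, -1 → best response Left.
Player B against a2: payoffs -3, -5, 2 → best response Right.
Player B against a3: payoffs -2, 0, -3 → best response Center.
Player B against a4: payoffs 2, 3, -3 → best response Center.
Mutual best responses: (a1, Left); (a2, Right); (a4, Center).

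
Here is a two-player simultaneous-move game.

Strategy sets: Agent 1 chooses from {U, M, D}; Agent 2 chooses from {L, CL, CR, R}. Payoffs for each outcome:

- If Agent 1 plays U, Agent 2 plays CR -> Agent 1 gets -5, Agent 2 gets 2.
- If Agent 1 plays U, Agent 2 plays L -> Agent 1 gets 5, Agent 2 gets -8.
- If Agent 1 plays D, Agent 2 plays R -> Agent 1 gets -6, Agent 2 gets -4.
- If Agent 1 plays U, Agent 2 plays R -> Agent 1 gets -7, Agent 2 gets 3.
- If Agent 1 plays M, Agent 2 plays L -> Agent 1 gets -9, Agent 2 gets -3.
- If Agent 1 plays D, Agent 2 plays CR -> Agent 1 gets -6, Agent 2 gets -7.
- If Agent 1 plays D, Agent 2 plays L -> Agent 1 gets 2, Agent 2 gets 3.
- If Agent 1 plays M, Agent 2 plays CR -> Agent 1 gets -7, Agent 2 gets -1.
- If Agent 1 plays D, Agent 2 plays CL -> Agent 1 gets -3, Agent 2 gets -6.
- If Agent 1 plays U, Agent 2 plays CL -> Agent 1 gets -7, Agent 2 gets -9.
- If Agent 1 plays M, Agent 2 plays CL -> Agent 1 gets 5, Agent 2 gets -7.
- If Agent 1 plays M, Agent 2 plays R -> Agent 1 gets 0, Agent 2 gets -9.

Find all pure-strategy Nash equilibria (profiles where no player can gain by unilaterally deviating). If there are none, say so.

none

For each strategy profile, look for a profitable unilateral deviation.
(U, L): Agent 2 can switch to CR (-8 → 2). Not NE.
(U, CL): Agent 1 can switch to M (-7 → 5). Not NE.
(U, CR): Agent 2 can switch to R (2 → 3). Not NE.
(U, R): Agent 1 can switch to M (-7 → 0). Not NE.
(M, L): Agent 1 can switch to U (-9 → 5). Not NE.
(M, CL): Agent 2 can switch to L (-7 → -3). Not NE.
(M, CR): Agent 1 can switch to U (-7 → -5). Not NE.
(M, R): Agent 2 can switch to L (-9 → -3). Not NE.
(D, L): Agent 1 can switch to U (2 → 5). Not NE.
(D, CL): Agent 1 can switch to M (-3 → 5). Not NE.
(The remaining 2 profiles each have a profitable deviation by the same check.)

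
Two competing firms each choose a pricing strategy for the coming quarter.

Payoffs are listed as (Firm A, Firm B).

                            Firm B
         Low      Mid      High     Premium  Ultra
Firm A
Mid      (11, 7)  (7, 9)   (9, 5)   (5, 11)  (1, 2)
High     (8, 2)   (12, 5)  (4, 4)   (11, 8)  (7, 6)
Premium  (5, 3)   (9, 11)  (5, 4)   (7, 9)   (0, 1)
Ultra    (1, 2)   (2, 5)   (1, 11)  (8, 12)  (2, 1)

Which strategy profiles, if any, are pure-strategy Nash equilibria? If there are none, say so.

(Mid, Low): Firm B can switch to Mid (7 → 9). Not NE.
(Mid, Mid): Firm A can switch to High (7 → 12). Not NE.
(Mid, High): Firm B can switch to Low (5 → 7). Not NE.
(Mid, Premium): Firm A can switch to High (5 → 11). Not NE.
(Mid, Ultra): Firm A can switch to High (1 → 7). Not NE.
(High, Low): Firm A can switch to Mid (8 → 11). Not NE.
(High, Mid): Firm B can switch to Premium (5 → 8). Not NE.
(High, High): Firm A can switch to Mid (4 → 9). Not NE.
(High, Premium): Firm A gets 11, best alternative 8; Firm B gets 8, best alternative 6. No profitable deviation — NE.
(High, Ultra): Firm B can switch to Premium (6 → 8). Not NE.
(Premium, Low): Firm A can switch to Mid (5 → 11). Not NE.
(Premium, Mid): Firm A can switch to High (9 → 12). Not NE.
(Premium, High): Firm A can switch to Mid (5 → 9). Not NE.
(The remaining 7 profiles each have a profitable deviation by the same check.)

Pure NE: (High, Premium)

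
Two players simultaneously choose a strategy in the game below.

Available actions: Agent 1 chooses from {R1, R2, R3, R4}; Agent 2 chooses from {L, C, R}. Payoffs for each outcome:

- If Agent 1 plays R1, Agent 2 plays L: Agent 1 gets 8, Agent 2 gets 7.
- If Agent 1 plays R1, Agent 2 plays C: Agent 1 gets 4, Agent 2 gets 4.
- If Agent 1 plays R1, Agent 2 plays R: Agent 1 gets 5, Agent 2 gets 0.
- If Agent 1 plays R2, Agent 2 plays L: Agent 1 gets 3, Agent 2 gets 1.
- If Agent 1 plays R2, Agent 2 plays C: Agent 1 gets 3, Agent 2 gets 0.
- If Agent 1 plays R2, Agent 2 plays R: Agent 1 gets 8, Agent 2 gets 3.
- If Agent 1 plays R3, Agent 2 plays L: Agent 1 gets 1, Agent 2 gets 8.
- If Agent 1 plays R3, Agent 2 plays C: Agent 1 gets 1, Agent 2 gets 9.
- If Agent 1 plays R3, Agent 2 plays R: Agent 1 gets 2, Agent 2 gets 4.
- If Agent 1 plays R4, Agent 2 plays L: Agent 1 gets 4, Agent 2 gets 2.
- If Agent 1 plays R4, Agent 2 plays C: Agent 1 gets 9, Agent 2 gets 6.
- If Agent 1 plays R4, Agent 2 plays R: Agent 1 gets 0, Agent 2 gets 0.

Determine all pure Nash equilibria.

Agent 1 against L: payoffs 8, 3, 1, 4 → best response R1.
Agent 1 against C: payoffs 4, 3, 1, 9 → best response R4.
Agent 1 against R: payoffs 5, 8, 2, 0 → best response R2.
Agent 2 against R1: payoffs 7, 4, 0 → best response L.
Agent 2 against R2: payoffs 1, 0, 3 → best response R.
Agent 2 against R3: payoffs 8, 9, 4 → best response C.
Agent 2 against R4: payoffs 2, 6, 0 → best response C.
Mutual best responses: (R1, L); (R2, R); (R4, C).

Pure-strategy Nash equilibria: (R1, L), (R2, R), (R4, C)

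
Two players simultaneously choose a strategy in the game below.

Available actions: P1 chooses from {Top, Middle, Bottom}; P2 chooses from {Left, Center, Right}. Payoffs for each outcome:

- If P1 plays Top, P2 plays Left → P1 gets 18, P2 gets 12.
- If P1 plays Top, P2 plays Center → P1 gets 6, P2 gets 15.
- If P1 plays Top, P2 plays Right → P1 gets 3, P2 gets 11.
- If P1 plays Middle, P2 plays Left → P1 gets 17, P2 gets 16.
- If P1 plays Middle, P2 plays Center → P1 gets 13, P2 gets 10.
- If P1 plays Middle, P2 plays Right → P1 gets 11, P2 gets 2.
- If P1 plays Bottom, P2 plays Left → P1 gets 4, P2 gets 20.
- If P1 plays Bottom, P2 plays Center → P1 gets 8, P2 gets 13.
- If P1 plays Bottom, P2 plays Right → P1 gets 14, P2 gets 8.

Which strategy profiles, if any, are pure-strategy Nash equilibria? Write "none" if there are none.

(Top, Left): P2 can switch to Center (12 → 15). Not NE.
(Top, Center): P1 can switch to Middle (6 → 13). Not NE.
(Top, Right): P1 can switch to Middle (3 → 11). Not NE.
(Middle, Left): P1 can switch to Top (17 → 18). Not NE.
(Middle, Center): P2 can switch to Left (10 → 16). Not NE.
(Middle, Right): P1 can switch to Bottom (11 → 14). Not NE.
(Bottom, Left): P1 can switch to Top (4 → 18). Not NE.
(Bottom, Center): P1 can switch to Middle (8 → 13). Not NE.
(Bottom, Right): P2 can switch to Left (8 → 20). Not NE.

No pure-strategy Nash equilibrium.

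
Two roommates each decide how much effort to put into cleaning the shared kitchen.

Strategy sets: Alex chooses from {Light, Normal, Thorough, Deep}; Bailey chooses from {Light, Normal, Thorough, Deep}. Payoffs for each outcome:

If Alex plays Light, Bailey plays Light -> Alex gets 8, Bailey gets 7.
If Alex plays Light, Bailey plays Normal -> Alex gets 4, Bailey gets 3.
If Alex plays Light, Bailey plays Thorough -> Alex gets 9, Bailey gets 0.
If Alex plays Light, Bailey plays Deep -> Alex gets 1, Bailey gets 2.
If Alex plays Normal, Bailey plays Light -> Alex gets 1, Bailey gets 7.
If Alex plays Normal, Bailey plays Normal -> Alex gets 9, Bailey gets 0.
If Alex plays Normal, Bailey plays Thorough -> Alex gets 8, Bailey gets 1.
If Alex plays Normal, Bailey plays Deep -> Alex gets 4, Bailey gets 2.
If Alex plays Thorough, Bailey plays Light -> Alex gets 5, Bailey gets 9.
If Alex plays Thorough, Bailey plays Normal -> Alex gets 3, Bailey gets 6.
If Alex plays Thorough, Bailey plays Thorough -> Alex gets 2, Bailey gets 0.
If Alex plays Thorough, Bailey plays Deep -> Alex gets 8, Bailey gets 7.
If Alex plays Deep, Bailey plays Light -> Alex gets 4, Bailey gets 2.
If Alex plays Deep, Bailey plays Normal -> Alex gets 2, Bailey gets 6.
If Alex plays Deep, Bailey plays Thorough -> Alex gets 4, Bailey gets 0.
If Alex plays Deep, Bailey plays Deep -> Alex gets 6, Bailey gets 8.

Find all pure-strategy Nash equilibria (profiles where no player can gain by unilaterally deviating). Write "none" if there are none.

The unique pure-strategy Nash equilibrium is (Light, Light).

(Light, Light): Alex gets 8, best alternative 5; Bailey gets 7, best alternative 3. No profitable deviation — NE.
(Light, Normal): Alex can switch to Normal (4 → 9). Not NE.
(Light, Thorough): Bailey can switch to Light (0 → 7). Not NE.
(Light, Deep): Alex can switch to Normal (1 → 4). Not NE.
(Normal, Light): Alex can switch to Light (1 → 8). Not NE.
(Normal, Normal): Bailey can switch to Light (0 → 7). Not NE.
(Normal, Thorough): Alex can switch to Light (8 → 9). Not NE.
(Normal, Deep): Alex can switch to Thorough (4 → 8). Not NE.
(Thorough, Light): Alex can switch to Light (5 → 8). Not NE.
(Thorough, Normal): Alex can switch to Light (3 → 4). Not NE.
(Thorough, Thorough): Alex can switch to Light (2 → 9). Not NE.
(Thorough, Deep): Bailey can switch to Light (7 → 9). Not NE.
(Deep, Light): Alex can switch to Light (4 → 8). Not NE.
(The remaining 3 profiles each have a profitable deviation by the same check.)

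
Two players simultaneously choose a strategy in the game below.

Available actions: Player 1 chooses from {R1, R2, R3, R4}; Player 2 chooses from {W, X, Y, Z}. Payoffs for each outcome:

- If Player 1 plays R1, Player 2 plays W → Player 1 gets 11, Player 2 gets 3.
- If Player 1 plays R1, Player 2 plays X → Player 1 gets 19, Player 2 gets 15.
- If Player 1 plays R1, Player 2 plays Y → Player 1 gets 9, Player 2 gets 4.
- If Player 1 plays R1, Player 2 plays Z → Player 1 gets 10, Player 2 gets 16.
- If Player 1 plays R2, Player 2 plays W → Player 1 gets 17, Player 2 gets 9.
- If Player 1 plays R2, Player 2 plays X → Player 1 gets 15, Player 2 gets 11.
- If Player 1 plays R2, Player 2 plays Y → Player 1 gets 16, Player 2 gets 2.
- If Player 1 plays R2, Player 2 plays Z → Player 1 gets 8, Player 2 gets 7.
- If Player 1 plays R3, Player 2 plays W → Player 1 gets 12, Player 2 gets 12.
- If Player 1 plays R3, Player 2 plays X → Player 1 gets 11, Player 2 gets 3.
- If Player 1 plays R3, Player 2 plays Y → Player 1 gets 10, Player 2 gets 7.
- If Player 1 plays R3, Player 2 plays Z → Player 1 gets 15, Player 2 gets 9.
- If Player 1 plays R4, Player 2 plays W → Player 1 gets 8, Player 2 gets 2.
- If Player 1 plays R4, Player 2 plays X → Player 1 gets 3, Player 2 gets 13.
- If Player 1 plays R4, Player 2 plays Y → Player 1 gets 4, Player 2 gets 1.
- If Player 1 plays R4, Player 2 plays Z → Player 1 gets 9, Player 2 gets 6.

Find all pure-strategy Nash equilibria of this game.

(R1, W): Player 1 can switch to R2 (11 → 17). Not NE.
(R1, X): Player 2 can switch to Z (15 → 16). Not NE.
(R1, Y): Player 1 can switch to R2 (9 → 16). Not NE.
(R1, Z): Player 1 can switch to R3 (10 → 15). Not NE.
(R2, W): Player 2 can switch to X (9 → 11). Not NE.
(R2, X): Player 1 can switch to R1 (15 → 19). Not NE.
(R2, Y): Player 2 can switch to W (2 → 9). Not NE.
(R2, Z): Player 1 can switch to R1 (8 → 10). Not NE.
(R3, W): Player 1 can switch to R2 (12 → 17). Not NE.
(R3, X): Player 1 can switch to R1 (11 → 19). Not NE.
(R3, Y): Player 1 can switch to R2 (10 → 16). Not NE.
(R3, Z): Player 2 can switch to W (9 → 12). Not NE.
(The remaining 4 profiles each have a profitable deviation by the same check.)

This game has no pure Nash equilibrium.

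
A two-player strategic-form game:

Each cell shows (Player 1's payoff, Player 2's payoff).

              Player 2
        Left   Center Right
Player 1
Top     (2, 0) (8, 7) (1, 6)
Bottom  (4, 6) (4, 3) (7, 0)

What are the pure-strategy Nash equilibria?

For each player, find the best response to each opponent profile; mutual best responses are the pure NE.
Player 1 against Left: payoffs 2, 4 → best response Bottom.
Player 1 against Center: payoffs 8, 4 → best response Top.
Player 1 against Right: payoffs 1, 7 → best response Bottom.
Player 2 against Top: payoffs 0, 7, 6 → best response Center.
Player 2 against Bottom: payoffs 6, 3, 0 → best response Left.
Mutual best responses: (Top, Center); (Bottom, Left).

(Top, Center), (Bottom, Left)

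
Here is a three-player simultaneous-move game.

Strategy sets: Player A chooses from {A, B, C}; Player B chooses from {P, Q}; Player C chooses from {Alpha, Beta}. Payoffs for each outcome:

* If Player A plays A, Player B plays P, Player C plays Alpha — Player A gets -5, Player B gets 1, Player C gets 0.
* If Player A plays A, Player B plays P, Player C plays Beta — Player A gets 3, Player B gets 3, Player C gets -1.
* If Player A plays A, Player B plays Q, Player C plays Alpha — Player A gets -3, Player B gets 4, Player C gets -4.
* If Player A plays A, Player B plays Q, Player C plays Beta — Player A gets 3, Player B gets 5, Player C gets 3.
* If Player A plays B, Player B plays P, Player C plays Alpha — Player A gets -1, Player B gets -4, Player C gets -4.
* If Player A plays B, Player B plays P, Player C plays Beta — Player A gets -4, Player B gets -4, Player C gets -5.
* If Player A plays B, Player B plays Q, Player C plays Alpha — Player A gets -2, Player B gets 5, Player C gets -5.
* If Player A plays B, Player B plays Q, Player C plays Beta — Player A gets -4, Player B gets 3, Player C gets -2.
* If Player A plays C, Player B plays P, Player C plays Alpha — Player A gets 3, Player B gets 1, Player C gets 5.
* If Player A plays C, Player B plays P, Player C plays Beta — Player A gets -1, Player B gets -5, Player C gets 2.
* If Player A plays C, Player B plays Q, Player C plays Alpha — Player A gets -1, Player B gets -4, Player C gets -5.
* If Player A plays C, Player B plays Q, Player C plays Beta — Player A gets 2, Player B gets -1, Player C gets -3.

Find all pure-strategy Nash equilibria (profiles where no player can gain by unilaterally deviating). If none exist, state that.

(A, P, Alpha): Player A can switch to B (-5 → -1). Not NE.
(A, P, Beta): Player B can switch to Q (3 → 5). Not NE.
(A, Q, Alpha): Player A can switch to B (-3 → -2). Not NE.
(A, Q, Beta): Player A gets 3, best alternative 2; Player B gets 5, best alternative 3; Player C gets 3, best alternative -4. No profitable deviation — NE.
(B, P, Alpha): Player A can switch to C (-1 → 3). Not NE.
(B, P, Beta): Player A can switch to A (-4 → 3). Not NE.
(B, Q, Alpha): Player A can switch to C (-2 → -1). Not NE.
(B, Q, Beta): Player A can switch to A (-4 → 3). Not NE.
(C, P, Alpha): Player A gets 3, best alternative -1; Player B gets 1, best alternative -4; Player C gets 5, best alternative 2. No profitable deviation — NE.
(C, P, Beta): Player A can switch to A (-1 → 3). Not NE.
(The remaining 2 profiles each have a profitable deviation by the same check.)

(A, Q, Beta), (C, P, Alpha)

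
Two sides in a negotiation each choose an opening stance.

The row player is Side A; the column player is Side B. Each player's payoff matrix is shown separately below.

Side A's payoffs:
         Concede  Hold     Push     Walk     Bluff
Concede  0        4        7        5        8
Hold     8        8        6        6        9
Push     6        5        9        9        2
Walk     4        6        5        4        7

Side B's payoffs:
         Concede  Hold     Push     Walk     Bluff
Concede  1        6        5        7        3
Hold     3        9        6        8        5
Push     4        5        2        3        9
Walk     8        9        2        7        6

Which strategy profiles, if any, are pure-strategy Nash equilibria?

Mark each player's best response to every combination of opponents' strategies; a profile where every player is best-responding is a pure Nash equilibrium.
Side A against Concede: payoffs 0, 8, 6, 4 → best response Hold.
Side A against Hold: payoffs 4, 8, 5, 6 → best response Hold.
Side A against Push: payoffs 7, 6, 9, 5 → best response Push.
Side A against Walk: payoffs 5, 6, 9, 4 → best response Push.
Side A against Bluff: payoffs 8, 9, 2, 7 → best response Hold.
Side B against Concede: payoffs 1, 6, 5, 7, 3 → best response Walk.
Side B against Hold: payoffs 3, 9, 6, 8, 5 → best response Hold.
Side B against Push: payoffs 4, 5, 2, 3, 9 → best response Bluff.
Side B against Walk: payoffs 8, 9, 2, 7, 6 → best response Hold.
Mutual best responses: (Hold, Hold).

(Hold, Hold)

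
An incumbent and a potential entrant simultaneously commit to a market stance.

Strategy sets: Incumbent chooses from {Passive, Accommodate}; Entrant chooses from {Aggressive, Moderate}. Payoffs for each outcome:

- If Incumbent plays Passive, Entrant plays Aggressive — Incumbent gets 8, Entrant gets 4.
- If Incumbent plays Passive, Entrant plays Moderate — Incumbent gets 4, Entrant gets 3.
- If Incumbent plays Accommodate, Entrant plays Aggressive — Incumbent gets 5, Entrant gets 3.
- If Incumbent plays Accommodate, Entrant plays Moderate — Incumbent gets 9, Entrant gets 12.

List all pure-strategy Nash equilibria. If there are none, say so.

Pure-strategy Nash equilibria: (Passive, Aggressive); (Accommodate, Moderate)

Incumbent against Aggressive: payoffs 8, 5 → best response Passive.
Incumbent against Moderate: payoffs 4, 9 → best response Accommodate.
Entrant against Passive: payoffs 4, 3 → best response Aggressive.
Entrant against Accommodate: payoffs 3, 12 → best response Moderate.
Mutual best responses: (Passive, Aggressive); (Accommodate, Moderate).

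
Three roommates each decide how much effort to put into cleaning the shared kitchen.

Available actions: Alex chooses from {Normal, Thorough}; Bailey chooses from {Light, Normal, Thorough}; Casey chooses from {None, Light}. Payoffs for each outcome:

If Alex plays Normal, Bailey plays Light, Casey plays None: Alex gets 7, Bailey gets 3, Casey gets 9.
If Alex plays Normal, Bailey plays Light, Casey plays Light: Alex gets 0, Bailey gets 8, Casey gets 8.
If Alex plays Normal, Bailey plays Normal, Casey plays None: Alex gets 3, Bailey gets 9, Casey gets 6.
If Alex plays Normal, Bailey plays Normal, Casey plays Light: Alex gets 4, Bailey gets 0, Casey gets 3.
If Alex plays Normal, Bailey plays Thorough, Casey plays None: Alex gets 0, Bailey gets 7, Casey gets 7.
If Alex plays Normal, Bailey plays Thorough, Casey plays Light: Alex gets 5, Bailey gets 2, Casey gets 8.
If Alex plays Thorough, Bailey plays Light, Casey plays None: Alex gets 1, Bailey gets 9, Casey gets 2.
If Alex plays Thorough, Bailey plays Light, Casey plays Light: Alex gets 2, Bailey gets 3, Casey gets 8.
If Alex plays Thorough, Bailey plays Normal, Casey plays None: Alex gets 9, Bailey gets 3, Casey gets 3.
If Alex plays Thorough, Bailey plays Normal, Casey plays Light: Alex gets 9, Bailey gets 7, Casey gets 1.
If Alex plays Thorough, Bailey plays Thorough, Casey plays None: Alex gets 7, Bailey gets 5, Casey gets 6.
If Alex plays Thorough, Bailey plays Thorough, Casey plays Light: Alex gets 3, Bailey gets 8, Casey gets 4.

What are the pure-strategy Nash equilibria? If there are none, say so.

There is no pure-strategy Nash equilibrium.

(Normal, Light, None): Bailey can switch to Normal (3 → 9). Not NE.
(Normal, Light, Light): Alex can switch to Thorough (0 → 2). Not NE.
(Normal, Normal, None): Alex can switch to Thorough (3 → 9). Not NE.
(Normal, Normal, Light): Alex can switch to Thorough (4 → 9). Not NE.
(Normal, Thorough, None): Alex can switch to Thorough (0 → 7). Not NE.
(Normal, Thorough, Light): Bailey can switch to Light (2 → 8). Not NE.
(The remaining 6 profiles each have a profitable deviation by the same check.)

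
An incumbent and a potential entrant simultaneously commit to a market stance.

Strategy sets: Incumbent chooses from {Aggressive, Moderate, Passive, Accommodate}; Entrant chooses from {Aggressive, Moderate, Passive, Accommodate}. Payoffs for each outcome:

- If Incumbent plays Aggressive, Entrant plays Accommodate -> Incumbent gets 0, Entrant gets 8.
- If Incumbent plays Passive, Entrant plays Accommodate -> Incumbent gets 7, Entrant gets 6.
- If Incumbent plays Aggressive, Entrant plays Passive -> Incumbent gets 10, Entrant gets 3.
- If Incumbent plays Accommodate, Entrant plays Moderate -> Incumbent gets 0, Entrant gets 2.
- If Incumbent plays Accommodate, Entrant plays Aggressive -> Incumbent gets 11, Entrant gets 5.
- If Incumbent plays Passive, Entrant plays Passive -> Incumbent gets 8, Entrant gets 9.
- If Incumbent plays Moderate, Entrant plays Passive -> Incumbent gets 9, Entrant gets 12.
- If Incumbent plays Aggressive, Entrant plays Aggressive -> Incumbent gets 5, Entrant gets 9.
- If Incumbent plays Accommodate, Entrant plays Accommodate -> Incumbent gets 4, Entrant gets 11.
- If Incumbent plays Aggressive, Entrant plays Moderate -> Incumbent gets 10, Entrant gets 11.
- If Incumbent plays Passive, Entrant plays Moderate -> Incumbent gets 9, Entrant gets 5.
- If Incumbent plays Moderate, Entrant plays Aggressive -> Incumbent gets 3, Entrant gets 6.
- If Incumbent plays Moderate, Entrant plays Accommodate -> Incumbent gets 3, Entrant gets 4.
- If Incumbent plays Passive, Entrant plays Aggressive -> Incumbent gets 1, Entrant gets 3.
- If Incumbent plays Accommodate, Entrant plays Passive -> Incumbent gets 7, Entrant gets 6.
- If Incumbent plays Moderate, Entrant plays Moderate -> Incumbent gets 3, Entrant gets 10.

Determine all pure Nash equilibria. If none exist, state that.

For each strategy profile, look for a profitable unilateral deviation.
(Aggressive, Aggressive): Incumbent can switch to Accommodate (5 → 11). Not NE.
(Aggressive, Moderate): Incumbent gets 10, best alternative 9; Entrant gets 11, best alternative 9. No profitable deviation — NE.
(Aggressive, Passive): Entrant can switch to Aggressive (3 → 9). Not NE.
(Aggressive, Accommodate): Incumbent can switch to Moderate (0 → 3). Not NE.
(Moderate, Aggressive): Incumbent can switch to Aggressive (3 → 5). Not NE.
(Moderate, Moderate): Incumbent can switch to Aggressive (3 → 10). Not NE.
(Moderate, Passive): Incumbent can switch to Aggressive (9 → 10). Not NE.
(Moderate, Accommodate): Incumbent can switch to Passive (3 → 7). Not NE.
(Passive, Aggressive): Incumbent can switch to Aggressive (1 → 5). Not NE.
(Passive, Moderate): Incumbent can switch to Aggressive (9 → 10). Not NE.
(Passive, Passive): Incumbent can switch to Aggressive (8 → 10). Not NE.
(The remaining 5 profiles each have a profitable deviation by the same check.)

(Aggressive, Moderate)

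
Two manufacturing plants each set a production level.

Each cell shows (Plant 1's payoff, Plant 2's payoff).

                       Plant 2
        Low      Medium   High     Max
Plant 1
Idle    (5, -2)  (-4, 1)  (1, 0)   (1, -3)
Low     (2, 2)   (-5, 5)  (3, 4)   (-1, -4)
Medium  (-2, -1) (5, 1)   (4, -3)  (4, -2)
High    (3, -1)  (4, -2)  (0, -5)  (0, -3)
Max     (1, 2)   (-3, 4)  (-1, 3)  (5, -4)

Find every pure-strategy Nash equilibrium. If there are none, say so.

The unique pure-strategy Nash equilibrium is (Medium, Medium).

(Idle, Low): Plant 2 can switch to Medium (-2 → 1). Not NE.
(Idle, Medium): Plant 1 can switch to Medium (-4 → 5). Not NE.
(Idle, High): Plant 1 can switch to Low (1 → 3). Not NE.
(Idle, Max): Plant 1 can switch to Medium (1 → 4). Not NE.
(Low, Low): Plant 1 can switch to Idle (2 → 5). Not NE.
(Low, Medium): Plant 1 can switch to Idle (-5 → -4). Not NE.
(Low, High): Plant 1 can switch to Medium (3 → 4). Not NE.
(Low, Max): Plant 1 can switch to Idle (-1 → 1). Not NE.
(Medium, Low): Plant 1 can switch to Idle (-2 → 5). Not NE.
(Medium, Medium): Plant 1 gets 5, best alternative 4; Plant 2 gets 1, best alternative -1. No profitable deviation — NE.
(Medium, High): Plant 2 can switch to Low (-3 → -1). Not NE.
(The remaining 9 profiles each have a profitable deviation by the same check.)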